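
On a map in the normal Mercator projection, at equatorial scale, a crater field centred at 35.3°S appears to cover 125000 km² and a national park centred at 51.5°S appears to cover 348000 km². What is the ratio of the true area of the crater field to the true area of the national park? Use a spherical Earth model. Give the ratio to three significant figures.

0.617

On Mercator the areal scale is sec²φ, so true area = apparent × cos²φ.
True area of crater field: 125000 × cos²(35.3°) = 125000 × 0.6661 = 83260 km².
True area of national park: 348000 × cos²(51.5°) = 348000 × 0.3875 = 134900 km².
Ratio = 83260 / 134900 ≈ 0.617.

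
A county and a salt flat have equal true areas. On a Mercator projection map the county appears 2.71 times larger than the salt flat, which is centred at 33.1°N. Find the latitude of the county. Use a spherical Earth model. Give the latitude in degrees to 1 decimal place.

59.4°

On Mercator, (apparent₁)/(apparent₂) = sec²φ₁ / sec²φ₂ when true areas are equal.
cos²φ₂ / cos²φ₁ = 2.71  ⇒  cos φ₁ = cos 33.1° / √2.71 = 0.8377/1.646 = 0.5089.
φ₁ = arccos(0.5089) ≈ 59.4°.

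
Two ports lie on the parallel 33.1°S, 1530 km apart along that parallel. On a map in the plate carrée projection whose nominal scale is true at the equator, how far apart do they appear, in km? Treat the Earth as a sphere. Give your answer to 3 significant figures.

For the equirectangular projection with φ₀ = 0 (plate carrée), h = 1 along meridians and k = sec φ along parallels.
Along the parallel, k = sec 33.1° = 1/0.8377 = 1.194.
Map distance = 1530 × 1.194 ≈ 1830 km.

1830 km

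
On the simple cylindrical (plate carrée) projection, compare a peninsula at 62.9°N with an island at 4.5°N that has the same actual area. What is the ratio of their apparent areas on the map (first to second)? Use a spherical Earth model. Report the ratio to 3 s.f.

In the plate carrée (x = Rλ, y = Rφ), meridians are true-scale (h = 1) and parallels are stretched by k = sec φ.
Areal scale at 62.9°: h·k = 1.000 × 2.195 = 2.195.
Areal scale at 4.5°: h·k = 1.000 × 1.003 = 1.003.
Ratio = 2.195/1.003 ≈ 2.19.

2.19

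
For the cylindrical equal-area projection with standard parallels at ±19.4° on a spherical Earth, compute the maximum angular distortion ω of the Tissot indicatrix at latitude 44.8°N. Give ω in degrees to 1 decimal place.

A cylindrical equal-area projection with standard parallel φ₀ has meridian scale h = cos φ / cos φ₀ and parallel scale k = cos φ₀ / cos φ (so areas are preserved, h·k = 1).
At 44.8°: h = 0.7523, k = 1.329; principal scales a = 1.329, b = 0.7523.
sin(ω/2) = (a − b)/(a + b) = 0.5770/2.082 = 0.2772, so ω = 2 arcsin(0.2772) ≈ 32.2°.

32.2°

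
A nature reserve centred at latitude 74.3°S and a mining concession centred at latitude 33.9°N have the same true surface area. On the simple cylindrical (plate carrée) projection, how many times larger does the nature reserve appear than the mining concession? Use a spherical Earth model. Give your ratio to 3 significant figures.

For the equirectangular projection with φ₀ = 0 (plate carrée), h = 1 along meridians and k = sec φ along parallels.
Areal scale at 74.3°: h·k = 1.000 × 3.695 = 3.695.
Areal scale at 33.9°: h·k = 1.000 × 1.205 = 1.205.
Ratio = 3.695/1.205 ≈ 3.07.

3.07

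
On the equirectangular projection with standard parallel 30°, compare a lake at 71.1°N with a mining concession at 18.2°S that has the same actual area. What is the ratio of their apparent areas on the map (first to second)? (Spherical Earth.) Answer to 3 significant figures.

The equidistant cylindrical projection with φ₀ = 30° has h = 1 (meridians true) and k = cos φ₀ / cos φ along parallels.
Areal scale at 71.1°: h·k = 1.000 × 2.674 = 2.674.
Areal scale at 18.2°: h·k = 1.000 × 0.9116 = 0.9116.
Ratio = 2.674/0.9116 ≈ 2.93.

2.93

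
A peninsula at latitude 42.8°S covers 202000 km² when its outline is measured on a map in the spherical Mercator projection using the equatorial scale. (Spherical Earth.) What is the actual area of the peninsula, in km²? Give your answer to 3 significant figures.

109000 km²

The Mercator projection is conformal; its linear scale factor is the same in every direction and equals sec φ = 1/cos φ.
Areal scale = k² = sec²φ = 1/cos²(42.8°) = 1/0.7337² = 1.857.
True area = apparent / (areal scale) = 202000 / 1.857 ≈ 109000 km².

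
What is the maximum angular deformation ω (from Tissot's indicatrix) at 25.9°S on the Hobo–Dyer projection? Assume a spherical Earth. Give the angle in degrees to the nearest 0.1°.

14.4°

The Hobo–Dyer projection is cylindrical equal-area with φ₀ = 37.5°. For cylindrical equal-area with standard parallel φ₀, h = cos φ / cos φ₀ and k = cos φ₀ / cos φ, so h·k = 1.
At 25.9°: h = 1.134, k = 0.8819; principal scales a = 1.134, b = 0.8819.
sin(ω/2) = (a − b)/(a + b) = 0.2519/2.016 = 0.1250, so ω = 2 arcsin(0.1250) ≈ 14.4°.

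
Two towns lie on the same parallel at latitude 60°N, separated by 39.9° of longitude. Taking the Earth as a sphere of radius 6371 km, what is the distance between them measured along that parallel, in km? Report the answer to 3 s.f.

Arc length along a parallel = R cos φ · Δλ (with Δλ in radians).
= 6371 × cos 60° × (39.9° × π/180) = 6371 × 0.5000 × 0.6964 ≈ 2220 km.

2220 km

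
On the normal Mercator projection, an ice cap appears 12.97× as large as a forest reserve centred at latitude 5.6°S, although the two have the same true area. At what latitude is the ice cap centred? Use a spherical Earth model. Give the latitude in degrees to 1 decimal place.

On Mercator, (apparent₁)/(apparent₂) = sec²φ₁ / sec²φ₂ when true areas are equal.
cos²φ₂ / cos²φ₁ = 12.97  ⇒  cos φ₁ = cos 5.6° / √12.97 = 0.9952/3.601 = 0.2763.
φ₁ = arccos(0.2763) ≈ 74.0°.

74.0°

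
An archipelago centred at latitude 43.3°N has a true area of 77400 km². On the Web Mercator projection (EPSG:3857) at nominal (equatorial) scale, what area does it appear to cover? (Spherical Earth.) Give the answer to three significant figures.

146000 km²

Mercator is conformal, so the point scale is isotropic: h = k = sec φ = 1/cos φ.
Areal scale = k² = sec²φ = 1/cos²(43.3°) = 1/0.7278² = 1.888.
Apparent area = 77400 × 1.888 ≈ 146000 km².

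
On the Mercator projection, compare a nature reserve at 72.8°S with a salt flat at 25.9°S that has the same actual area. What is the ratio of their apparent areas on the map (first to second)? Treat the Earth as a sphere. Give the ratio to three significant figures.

Mercator is conformal with k = sec φ, so areal scale = k² = sec²φ.
At 72.8°: sec²(72.8°) = 1/0.2957² = 11.44.
At 25.9°: sec²(25.9°) = 1/0.8996² = 1.236.
Ratio = 11.44/1.236 = cos²(25.9°)/cos²(72.8°) ≈ 9.25.

9.25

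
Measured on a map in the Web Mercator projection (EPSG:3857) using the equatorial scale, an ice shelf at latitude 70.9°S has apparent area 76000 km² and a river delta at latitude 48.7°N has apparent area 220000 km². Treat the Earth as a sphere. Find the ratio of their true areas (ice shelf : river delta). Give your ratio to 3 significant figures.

0.0849

Since Mercator area scale is 1/cos²φ, the true area equals the apparent area multiplied by cos²φ.
True area of ice shelf: 76000 × cos²(70.9°) = 76000 × 0.1071 = 8137 km².
True area of river delta: 220000 × cos²(48.7°) = 220000 × 0.4356 = 95830 km².
Ratio = 8137 / 95830 ≈ 0.0849.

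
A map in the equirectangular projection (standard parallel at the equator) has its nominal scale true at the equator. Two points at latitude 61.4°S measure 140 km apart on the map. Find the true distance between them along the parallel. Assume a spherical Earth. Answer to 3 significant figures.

67.0 km

For the equirectangular projection with φ₀ = 0 (plate carrée), h = 1 along meridians and k = sec φ along parallels.
Along the parallel at 61.4°, map distances are exaggerated by k = sec 61.4° = 2.089.
True distance = 140 / 2.089 = 140 × cos 61.4° ≈ 67.0 km.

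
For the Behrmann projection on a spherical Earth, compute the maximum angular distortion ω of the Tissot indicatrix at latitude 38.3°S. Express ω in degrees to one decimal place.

11.3°

The Behrmann projection is cylindrical equal-area with φ₀ = 30°. A cylindrical equal-area projection with standard parallel φ₀ has meridian scale h = cos φ / cos φ₀ and parallel scale k = cos φ₀ / cos φ (so areas are preserved, h·k = 1).
At 38.3°: h = 0.9062, k = 1.104; principal scales a = 1.104, b = 0.9062.
sin(ω/2) = (a − b)/(a + b) = 0.1973/2.010 = 0.09820, so ω = 2 arcsin(0.09820) ≈ 11.3°.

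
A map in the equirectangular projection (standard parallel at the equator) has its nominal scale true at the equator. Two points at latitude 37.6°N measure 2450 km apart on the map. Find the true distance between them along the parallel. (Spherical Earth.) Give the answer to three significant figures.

1940 km

In the plate carrée (x = Rλ, y = Rφ), meridians are true-scale (h = 1) and parallels are stretched by k = sec φ.
Along the parallel at 37.6°, map distances are exaggerated by k = sec 37.6° = 1.262.
True distance = 2450 / 1.262 = 2450 × cos 37.6° ≈ 1940 km.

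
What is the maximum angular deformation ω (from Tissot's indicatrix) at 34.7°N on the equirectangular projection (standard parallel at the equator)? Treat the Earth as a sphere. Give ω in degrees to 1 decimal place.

Plate carrée maps x = Rλ, y = Rφ. The meridian scale is h = 1 and the parallel scale is k = 1/cos φ = sec φ.
At 34.7°: h = 1.000, k = 1.216; principal scales a = 1.216, b = 1.000.
sin(ω/2) = (a − b)/(a + b) = 0.2163/2.216 = 0.09761, so ω = 2 arcsin(0.09761) ≈ 11.2°.

11.2°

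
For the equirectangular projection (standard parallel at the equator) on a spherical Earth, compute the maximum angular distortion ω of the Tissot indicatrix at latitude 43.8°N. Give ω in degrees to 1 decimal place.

Plate carrée maps x = Rλ, y = Rφ. The meridian scale is h = 1 and the parallel scale is k = 1/cos φ = sec φ.
At 43.8°: h = 1.000, k = 1.386; principal scales a = 1.386, b = 1.000.
sin(ω/2) = (a − b)/(a + b) = 0.3855/2.386 = 0.1616, so ω = 2 arcsin(0.1616) ≈ 18.6°.

18.6°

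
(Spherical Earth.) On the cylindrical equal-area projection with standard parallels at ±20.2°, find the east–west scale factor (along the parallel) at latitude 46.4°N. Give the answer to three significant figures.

Cylindrical equal-area (φ₀ = 20.2°): h = cos φ / cos 20.2° along meridians, k = cos 20.2° / cos φ along parallels; h·k = 1.
k = cos 20.2° / cos 46.4° = 0.9385/0.6896 = 1.361.

1.36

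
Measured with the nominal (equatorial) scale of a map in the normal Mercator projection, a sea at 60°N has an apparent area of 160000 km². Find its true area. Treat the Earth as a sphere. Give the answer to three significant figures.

The Mercator projection is conformal; its linear scale factor is the same in every direction and equals sec φ = 1/cos φ.
Areal scale = k² = sec²φ = 1/cos²(60°) = 1/0.5000² = 4.000.
True area = apparent / (areal scale) = 160000 / 4.000 ≈ 40000 km².

40000 km²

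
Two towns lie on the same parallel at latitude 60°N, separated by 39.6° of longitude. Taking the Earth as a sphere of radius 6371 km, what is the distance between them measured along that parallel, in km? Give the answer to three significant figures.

Arc length along a parallel = R cos φ · Δλ (with Δλ in radians).
= 6371 × cos 60° × (39.6° × π/180) = 6371 × 0.5000 × 0.6912 ≈ 2200 km.

2200 km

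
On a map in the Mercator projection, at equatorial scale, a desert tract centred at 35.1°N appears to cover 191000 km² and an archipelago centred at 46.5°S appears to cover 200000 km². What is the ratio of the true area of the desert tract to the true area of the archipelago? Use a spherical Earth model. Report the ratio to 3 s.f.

1.35

Mercator's areal exaggeration is sec²φ; hence true area = (apparent area) · cos²φ.
True area of desert tract: 191000 × cos²(35.1°) = 191000 × 0.6694 = 127800 km².
True area of archipelago: 200000 × cos²(46.5°) = 200000 × 0.4738 = 94770 km².
Ratio = 127800 / 94770 ≈ 1.35.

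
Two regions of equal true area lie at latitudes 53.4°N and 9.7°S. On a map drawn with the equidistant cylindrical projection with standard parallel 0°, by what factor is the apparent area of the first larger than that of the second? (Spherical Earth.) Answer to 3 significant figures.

1.65

In the plate carrée (x = Rλ, y = Rφ), meridians are true-scale (h = 1) and parallels are stretched by k = sec φ.
Areal scale at 53.4°: h·k = 1.000 × 1.677 = 1.677.
Areal scale at 9.7°: h·k = 1.000 × 1.015 = 1.015.
Ratio = 1.677/1.015 ≈ 1.65.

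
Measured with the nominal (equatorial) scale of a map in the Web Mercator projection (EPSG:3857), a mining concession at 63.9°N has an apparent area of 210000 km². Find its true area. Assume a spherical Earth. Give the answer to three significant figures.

The Mercator projection is conformal; its linear scale factor is the same in every direction and equals sec φ = 1/cos φ.
Areal scale = k² = sec²φ = 1/cos²(63.9°) = 1/0.4399² = 5.167.
True area = apparent / (areal scale) = 210000 / 5.167 ≈ 40600 km².

40600 km²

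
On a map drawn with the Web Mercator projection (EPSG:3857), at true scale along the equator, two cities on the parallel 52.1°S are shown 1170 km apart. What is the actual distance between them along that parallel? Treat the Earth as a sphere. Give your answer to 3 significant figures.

The Mercator projection is conformal; its linear scale factor is the same in every direction and equals sec φ = 1/cos φ.
Along the parallel at 52.1°, map distances are exaggerated by k = sec 52.1° = 1.628.
True distance = 1170 / 1.628 = 1170 × cos 52.1° ≈ 719 km.

719 km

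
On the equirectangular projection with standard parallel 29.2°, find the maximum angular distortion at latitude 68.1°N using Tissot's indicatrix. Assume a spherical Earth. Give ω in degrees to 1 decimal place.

47.3°

With standard parallel φ₀ = 29.2°, the equirectangular projection gives x = Rλ cos φ₀, y = Rφ, so h = 1 and k = cos 29.2° / cos φ.
At 68.1°: h = 1.000, k = 2.340; principal scales a = 2.340, b = 1.000.
sin(ω/2) = (a − b)/(a + b) = 1.340/3.340 = 0.4013, so ω = 2 arcsin(0.4013) ≈ 47.3°.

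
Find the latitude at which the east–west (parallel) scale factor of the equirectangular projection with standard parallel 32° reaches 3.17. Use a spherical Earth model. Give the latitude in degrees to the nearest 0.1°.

In the equirectangular projection with standard parallel φ₀ = 32° (x = Rλ cos φ₀, y = Rφ), meridians are true-scale (h = 1) and the parallel scale is k = cos φ₀ / cos φ.
k = cos φ₀ / cos φ = 3.17  ⇒  cos φ = cos 32° / 3.17 = 0.2675.
φ = arccos(0.2675) ≈ 74.5°.

74.5°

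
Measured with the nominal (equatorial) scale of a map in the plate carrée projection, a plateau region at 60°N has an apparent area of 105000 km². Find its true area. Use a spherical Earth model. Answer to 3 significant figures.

For the equirectangular projection with φ₀ = 0 (plate carrée), h = 1 along meridians and k = sec φ along parallels.
Areal scale = h·k = 1 × sec φ; at 60°, h = 1.000, k = 2.000, so h·k = 2.000.
True area = apparent / (areal scale) = 105000 / 2.000 ≈ 52500 km².

52500 km²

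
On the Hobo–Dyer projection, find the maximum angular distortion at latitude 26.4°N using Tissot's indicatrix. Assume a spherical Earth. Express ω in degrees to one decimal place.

13.9°

The Hobo–Dyer projection is cylindrical equal-area with φ₀ = 37.5°. A cylindrical equal-area projection with standard parallel φ₀ has meridian scale h = cos φ / cos φ₀ and parallel scale k = cos φ₀ / cos φ (so areas are preserved, h·k = 1).
At 26.4°: h = 1.129, k = 0.8857; principal scales a = 1.129, b = 0.8857.
sin(ω/2) = (a − b)/(a + b) = 0.2433/2.015 = 0.1208, so ω = 2 arcsin(0.1208) ≈ 13.9°.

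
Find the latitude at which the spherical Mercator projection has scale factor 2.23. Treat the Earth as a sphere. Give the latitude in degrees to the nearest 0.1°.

63.4°

Mercator scale is k = sec φ = 1/cos φ.
1/cos φ = 2.23  ⇒  cos φ = 0.4484  ⇒  φ = arccos(0.4484) ≈ 63.4°.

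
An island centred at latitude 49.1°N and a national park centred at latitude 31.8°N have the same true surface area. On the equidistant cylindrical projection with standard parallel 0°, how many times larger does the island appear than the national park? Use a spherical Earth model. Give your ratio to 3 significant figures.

1.30

In the plate carrée (x = Rλ, y = Rφ), meridians are true-scale (h = 1) and parallels are stretched by k = sec φ.
Areal scale at 49.1°: h·k = 1.000 × 1.527 = 1.527.
Areal scale at 31.8°: h·k = 1.000 × 1.177 = 1.177.
Ratio = 1.527/1.177 ≈ 1.30.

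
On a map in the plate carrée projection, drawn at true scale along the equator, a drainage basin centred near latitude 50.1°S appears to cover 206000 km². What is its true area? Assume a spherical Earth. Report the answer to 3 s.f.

132000 km²

In the plate carrée (x = Rλ, y = Rφ), meridians are true-scale (h = 1) and parallels are stretched by k = sec φ.
Areal scale = h·k = 1 × sec φ; at 50.1°, h = 1.000, k = 1.559, so h·k = 1.559.
True area = apparent / (areal scale) = 206000 / 1.559 ≈ 132000 km².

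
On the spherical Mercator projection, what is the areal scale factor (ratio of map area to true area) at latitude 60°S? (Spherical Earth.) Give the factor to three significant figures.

Mercator is conformal, so the point scale is isotropic: h = k = sec φ = 1/cos φ.
Areal scale = k² = sec²φ = 1/cos²(60°) = 1/0.5000² = 4.000.

4.00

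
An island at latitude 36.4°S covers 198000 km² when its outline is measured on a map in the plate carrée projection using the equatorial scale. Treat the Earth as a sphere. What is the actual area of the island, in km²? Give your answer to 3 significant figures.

For the equirectangular projection with φ₀ = 0 (plate carrée), h = 1 along meridians and k = sec φ along parallels.
Areal scale = h·k = 1 × sec φ; at 36.4°, h = 1.000, k = 1.242, so h·k = 1.242.
True area = apparent / (areal scale) = 198000 / 1.242 ≈ 159000 km².

159000 km²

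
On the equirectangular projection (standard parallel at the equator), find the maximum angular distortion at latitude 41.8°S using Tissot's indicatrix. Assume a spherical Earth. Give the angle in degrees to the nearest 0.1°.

16.8°

In the plate carrée (x = Rλ, y = Rφ), meridians are true-scale (h = 1) and parallels are stretched by k = sec φ.
At 41.8°: h = 1.000, k = 1.341; principal scales a = 1.341, b = 1.000.
sin(ω/2) = (a − b)/(a + b) = 0.3414/2.341 = 0.1458, so ω = 2 arcsin(0.1458) ≈ 16.8°.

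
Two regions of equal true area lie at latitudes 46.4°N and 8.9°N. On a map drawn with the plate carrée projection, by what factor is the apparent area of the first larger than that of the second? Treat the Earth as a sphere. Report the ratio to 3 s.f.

Plate carrée maps x = Rλ, y = Rφ. The meridian scale is h = 1 and the parallel scale is k = 1/cos φ = sec φ.
Areal scale at 46.4°: h·k = 1.000 × 1.450 = 1.450.
Areal scale at 8.9°: h·k = 1.000 × 1.012 = 1.012.
Ratio = 1.450/1.012 ≈ 1.43.

1.43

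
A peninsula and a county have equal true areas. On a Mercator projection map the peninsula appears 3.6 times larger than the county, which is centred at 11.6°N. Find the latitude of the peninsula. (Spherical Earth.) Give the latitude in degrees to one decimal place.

For equal true areas on Mercator, apparent areas scale as sec²φ, so the ratio is cos²φ₂ / cos²φ₁.
cos²φ₂ / cos²φ₁ = 3.6  ⇒  cos φ₁ = cos 11.6° / √3.6 = 0.9796/1.897 = 0.5163.
φ₁ = arccos(0.5163) ≈ 58.9°.

58.9°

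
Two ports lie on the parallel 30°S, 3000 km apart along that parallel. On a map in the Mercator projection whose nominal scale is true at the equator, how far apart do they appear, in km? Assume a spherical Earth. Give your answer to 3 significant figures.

Mercator is conformal, so the point scale is isotropic: h = k = sec φ = 1/cos φ.
Along the parallel, k = sec 30° = 1/0.8660 = 1.155.
Map distance = 3000 × 1.155 ≈ 3460 km.

3460 km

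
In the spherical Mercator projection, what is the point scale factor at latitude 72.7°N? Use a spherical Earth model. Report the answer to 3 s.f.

The Mercator projection is conformal; its linear scale factor is the same in every direction and equals sec φ = 1/cos φ.
k = 1/cos 72.7° = 1/0.2974 = 3.363.

3.36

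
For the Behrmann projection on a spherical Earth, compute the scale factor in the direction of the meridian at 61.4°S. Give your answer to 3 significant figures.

The Behrmann projection is cylindrical equal-area with φ₀ = 30°. Cylindrical equal-area (φ₀ = 30°): h = cos φ / cos 30° along meridians, k = cos 30° / cos φ along parallels; h·k = 1.
h = cos 61.4° / cos 30° = 0.4787/0.8660 = 0.5527.

0.553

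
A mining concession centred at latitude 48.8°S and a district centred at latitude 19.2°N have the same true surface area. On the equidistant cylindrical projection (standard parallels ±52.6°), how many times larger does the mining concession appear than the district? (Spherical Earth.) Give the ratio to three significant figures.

With standard parallel φ₀ = 52.6°, the equirectangular projection gives x = Rλ cos φ₀, y = Rφ, so h = 1 and k = cos 52.6° / cos φ.
Areal scale at 48.8°: h·k = 1.000 × 0.9221 = 0.9221.
Areal scale at 19.2°: h·k = 1.000 × 0.6432 = 0.6432.
Ratio = 0.9221/0.6432 ≈ 1.43.

1.43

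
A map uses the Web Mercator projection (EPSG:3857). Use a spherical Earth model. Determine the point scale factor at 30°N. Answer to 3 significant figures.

1.15

Mercator is conformal, so the point scale is isotropic: h = k = sec φ = 1/cos φ.
k = 1/cos 30° = 1/0.8660 = 1.155.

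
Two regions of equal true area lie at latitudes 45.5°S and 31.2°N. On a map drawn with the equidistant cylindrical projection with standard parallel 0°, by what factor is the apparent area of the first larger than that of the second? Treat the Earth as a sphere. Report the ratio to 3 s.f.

1.22

Plate carrée maps x = Rλ, y = Rφ. The meridian scale is h = 1 and the parallel scale is k = 1/cos φ = sec φ.
Areal scale at 45.5°: h·k = 1.000 × 1.427 = 1.427.
Areal scale at 31.2°: h·k = 1.000 × 1.169 = 1.169.
Ratio = 1.427/1.169 ≈ 1.22.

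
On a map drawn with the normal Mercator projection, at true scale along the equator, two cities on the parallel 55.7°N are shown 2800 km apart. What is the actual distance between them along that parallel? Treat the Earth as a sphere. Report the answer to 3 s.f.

1580 km

The Mercator projection is conformal; its linear scale factor is the same in every direction and equals sec φ = 1/cos φ.
Along the parallel at 55.7°, map distances are exaggerated by k = sec 55.7° = 1.775.
True distance = 2800 / 1.775 = 2800 × cos 55.7° ≈ 1580 km.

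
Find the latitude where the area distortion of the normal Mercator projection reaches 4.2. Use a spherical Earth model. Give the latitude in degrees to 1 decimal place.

Mercator areal scale is sec²φ.
sec²φ = 4.2  ⇒  cos²φ = 0.2381  ⇒  cos φ = 0.4880.
φ = arccos(0.4880) ≈ 60.8°.

60.8°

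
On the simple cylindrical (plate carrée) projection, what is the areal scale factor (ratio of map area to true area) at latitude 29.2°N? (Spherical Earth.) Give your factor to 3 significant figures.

Plate carrée maps x = Rλ, y = Rφ. The meridian scale is h = 1 and the parallel scale is k = 1/cos φ = sec φ.
Areal scale = h·k = 1 × sec φ; at 29.2°, h = 1.000, k = 1.146, so h·k = 1.146.

1.15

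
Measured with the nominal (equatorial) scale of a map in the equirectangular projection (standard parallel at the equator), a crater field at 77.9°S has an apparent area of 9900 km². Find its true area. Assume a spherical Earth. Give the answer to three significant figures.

In the plate carrée (x = Rλ, y = Rφ), meridians are true-scale (h = 1) and parallels are stretched by k = sec φ.
Areal scale = h·k = 1 × sec φ; at 77.9°, h = 1.000, k = 4.771, so h·k = 4.771.
True area = apparent / (areal scale) = 9900 / 4.771 ≈ 2080 km².

2080 km²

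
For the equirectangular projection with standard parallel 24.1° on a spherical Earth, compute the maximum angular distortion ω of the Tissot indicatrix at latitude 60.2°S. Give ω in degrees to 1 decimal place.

34.3°

The equidistant cylindrical projection with φ₀ = 24.1° has h = 1 (meridians true) and k = cos φ₀ / cos φ along parallels.
At 60.2°: h = 1.000, k = 1.837; principal scales a = 1.837, b = 1.000.
sin(ω/2) = (a − b)/(a + b) = 0.8368/2.837 = 0.2950, so ω = 2 arcsin(0.2950) ≈ 34.3°.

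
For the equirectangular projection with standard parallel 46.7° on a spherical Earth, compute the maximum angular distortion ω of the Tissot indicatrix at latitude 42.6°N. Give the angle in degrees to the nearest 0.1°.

With standard parallel φ₀ = 46.7°, the equirectangular projection gives x = Rλ cos φ₀, y = Rφ, so h = 1 and k = cos 46.7° / cos φ.
At 42.6°: h = 1.000, k = 0.9317; principal scales a = 1.000, b = 0.9317.
sin(ω/2) = (a − b)/(a + b) = 0.06830/1.932 = 0.03536, so ω = 2 arcsin(0.03536) ≈ 4.1°.

4.1°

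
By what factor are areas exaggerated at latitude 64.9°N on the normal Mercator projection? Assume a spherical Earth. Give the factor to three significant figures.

5.56

The Mercator projection is conformal; its linear scale factor is the same in every direction and equals sec φ = 1/cos φ.
Areal scale = k² = sec²φ = 1/cos²(64.9°) = 1/0.4242² = 5.557.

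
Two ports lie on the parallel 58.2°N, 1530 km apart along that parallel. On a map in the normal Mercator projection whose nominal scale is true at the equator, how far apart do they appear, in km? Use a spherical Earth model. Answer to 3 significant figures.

2900 km

Mercator is conformal, so the point scale is isotropic: h = k = sec φ = 1/cos φ.
Along the parallel, k = sec 58.2° = 1/0.5270 = 1.898.
Map distance = 1530 × 1.898 ≈ 2900 km.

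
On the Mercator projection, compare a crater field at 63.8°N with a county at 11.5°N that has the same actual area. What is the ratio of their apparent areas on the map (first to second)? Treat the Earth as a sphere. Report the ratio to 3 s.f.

4.93

Mercator areal scale is sec²φ.
At 63.8°: sec²(63.8°) = 1/0.4415² = 5.130.
At 11.5°: sec²(11.5°) = 1/0.9799² = 1.041.
Ratio = 5.130/1.041 = cos²(11.5°)/cos²(63.8°) ≈ 4.93.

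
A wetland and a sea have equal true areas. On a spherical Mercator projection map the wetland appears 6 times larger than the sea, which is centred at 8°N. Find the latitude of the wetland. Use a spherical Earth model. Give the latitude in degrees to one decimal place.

Mercator areal scale is sec²φ, so apparent-area ratio = sec²φ₁ / sec²φ₂ = cos²φ₂ / cos²φ₁.
cos²φ₂ / cos²φ₁ = 6  ⇒  cos φ₁ = cos 8° / √6 = 0.9903/2.449 = 0.4043.
φ₁ = arccos(0.4043) ≈ 66.2°.

66.2°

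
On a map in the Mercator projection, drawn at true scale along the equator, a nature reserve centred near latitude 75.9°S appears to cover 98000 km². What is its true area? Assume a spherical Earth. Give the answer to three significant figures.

5820 km²

Mercator is conformal, so the point scale is isotropic: h = k = sec φ = 1/cos φ.
Areal scale = k² = sec²φ = 1/cos²(75.9°) = 1/0.2436² = 16.85.
True area = apparent / (areal scale) = 98000 / 16.85 ≈ 5820 km².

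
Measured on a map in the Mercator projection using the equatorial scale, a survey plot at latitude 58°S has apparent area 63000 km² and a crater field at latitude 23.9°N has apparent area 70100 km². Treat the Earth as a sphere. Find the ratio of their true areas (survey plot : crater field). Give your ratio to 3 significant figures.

0.302

On Mercator the areal scale is sec²φ, so true area = apparent × cos²φ.
True area of survey plot: 63000 × cos²(58°) = 63000 × 0.2808 = 17690 km².
True area of crater field: 70100 × cos²(23.9°) = 70100 × 0.8359 = 58590 km².
Ratio = 17690 / 58590 ≈ 0.302.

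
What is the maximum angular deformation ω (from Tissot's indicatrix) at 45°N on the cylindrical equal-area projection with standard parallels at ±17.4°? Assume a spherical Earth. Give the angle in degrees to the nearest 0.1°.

33.8°

Cylindrical equal-area (φ₀ = 17.4°): h = cos φ / cos 17.4° along meridians, k = cos 17.4° / cos φ along parallels; h·k = 1.
At 45°: h = 0.7410, k = 1.349; principal scales a = 1.349, b = 0.7410.
sin(ω/2) = (a − b)/(a + b) = 0.6085/2.091 = 0.2911, so ω = 2 arcsin(0.2911) ≈ 33.8°.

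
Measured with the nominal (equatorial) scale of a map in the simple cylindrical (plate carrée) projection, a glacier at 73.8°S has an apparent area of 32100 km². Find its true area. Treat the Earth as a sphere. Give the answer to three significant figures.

8960 km²

Plate carrée maps x = Rλ, y = Rφ. The meridian scale is h = 1 and the parallel scale is k = 1/cos φ = sec φ.
Areal scale = h·k = 1 × sec φ; at 73.8°, h = 1.000, k = 3.584, so h·k = 3.584.
True area = apparent / (areal scale) = 32100 / 3.584 ≈ 8960 km².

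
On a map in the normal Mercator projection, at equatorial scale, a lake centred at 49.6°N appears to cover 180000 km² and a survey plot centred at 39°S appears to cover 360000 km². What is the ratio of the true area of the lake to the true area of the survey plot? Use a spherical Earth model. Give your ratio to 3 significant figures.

Mercator's areal exaggeration is sec²φ; hence true area = (apparent area) · cos²φ.
True area of lake: 180000 × cos²(49.6°) = 180000 × 0.4201 = 75610 km².
True area of survey plot: 360000 × cos²(39°) = 360000 × 0.6040 = 217400 km².
Ratio = 75610 / 217400 ≈ 0.348.

0.348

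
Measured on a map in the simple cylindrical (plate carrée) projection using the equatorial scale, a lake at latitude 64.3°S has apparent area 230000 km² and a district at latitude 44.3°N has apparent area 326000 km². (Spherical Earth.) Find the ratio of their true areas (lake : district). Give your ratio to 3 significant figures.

Plate carrée has h = 1 and k = sec φ, giving areal scale sec φ; true area = (apparent area) · cos φ.
True area of lake: 230000 × cos(64.3°) = 230000 × 0.4337 = 99740 km².
True area of district: 326000 × cos(44.3°) = 326000 × 0.7157 = 233300 km².
Ratio = 99740 / 233300 ≈ 0.427.

0.427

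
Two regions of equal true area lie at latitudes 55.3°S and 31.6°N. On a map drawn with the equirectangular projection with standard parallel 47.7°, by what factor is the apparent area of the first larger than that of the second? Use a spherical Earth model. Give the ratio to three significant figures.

1.50

With standard parallel φ₀ = 47.7°, the equirectangular projection gives x = Rλ cos φ₀, y = Rφ, so h = 1 and k = cos 47.7° / cos φ.
Areal scale at 55.3°: h·k = 1.000 × 1.182 = 1.182.
Areal scale at 31.6°: h·k = 1.000 × 0.7902 = 0.7902.
Ratio = 1.182/0.7902 ≈ 1.50.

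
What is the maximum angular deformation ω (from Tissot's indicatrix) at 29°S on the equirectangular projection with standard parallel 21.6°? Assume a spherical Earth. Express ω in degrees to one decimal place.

3.5°

In the equirectangular projection with standard parallel φ₀ = 21.6° (x = Rλ cos φ₀, y = Rφ), meridians are true-scale (h = 1) and the parallel scale is k = cos φ₀ / cos φ.
At 29°: h = 1.000, k = 1.063; principal scales a = 1.063, b = 1.000.
sin(ω/2) = (a − b)/(a + b) = 0.06306/2.063 = 0.03057, so ω = 2 arcsin(0.03057) ≈ 3.5°.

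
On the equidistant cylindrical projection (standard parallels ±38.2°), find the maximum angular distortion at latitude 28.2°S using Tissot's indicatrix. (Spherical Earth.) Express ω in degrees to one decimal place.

In the equirectangular projection with standard parallel φ₀ = 38.2° (x = Rλ cos φ₀, y = Rφ), meridians are true-scale (h = 1) and the parallel scale is k = cos φ₀ / cos φ.
At 28.2°: h = 1.000, k = 0.8917; principal scales a = 1.000, b = 0.8917.
sin(ω/2) = (a − b)/(a + b) = 0.1083/1.892 = 0.05725, so ω = 2 arcsin(0.05725) ≈ 6.6°.

6.6°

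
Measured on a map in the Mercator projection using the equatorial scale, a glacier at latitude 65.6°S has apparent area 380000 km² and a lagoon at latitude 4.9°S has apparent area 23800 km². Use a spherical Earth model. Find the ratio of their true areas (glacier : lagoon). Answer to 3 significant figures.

2.74

Mercator's areal exaggeration is sec²φ; hence true area = (apparent area) · cos²φ.
True area of glacier: 380000 × cos²(65.6°) = 380000 × 0.1707 = 64850 km².
True area of lagoon: 23800 × cos²(4.9°) = 23800 × 0.9927 = 23630 km².
Ratio = 64850 / 23630 ≈ 2.74.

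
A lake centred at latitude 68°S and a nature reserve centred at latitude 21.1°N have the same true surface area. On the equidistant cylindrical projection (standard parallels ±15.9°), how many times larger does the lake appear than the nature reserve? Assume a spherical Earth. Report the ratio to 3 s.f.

2.49

The equidistant cylindrical projection with φ₀ = 15.9° has h = 1 (meridians true) and k = cos φ₀ / cos φ along parallels.
Areal scale at 68°: h·k = 1.000 × 2.567 = 2.567.
Areal scale at 21.1°: h·k = 1.000 × 1.031 = 1.031.
Ratio = 2.567/1.031 ≈ 2.49.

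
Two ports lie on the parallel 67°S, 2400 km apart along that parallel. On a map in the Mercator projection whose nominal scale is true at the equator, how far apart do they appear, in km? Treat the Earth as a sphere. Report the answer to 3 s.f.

6140 km

For Mercator, h = k = sec φ (a conformal cylindrical projection has a single point scale, 1/cos φ).
Along the parallel, k = sec 67° = 1/0.3907 = 2.559.
Map distance = 2400 × 2.559 ≈ 6140 km.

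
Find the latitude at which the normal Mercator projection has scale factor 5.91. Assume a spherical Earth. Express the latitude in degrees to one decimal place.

Mercator scale is k = sec φ = 1/cos φ.
1/cos φ = 5.91  ⇒  cos φ = 0.1692  ⇒  φ = arccos(0.1692) ≈ 80.3°.

80.3°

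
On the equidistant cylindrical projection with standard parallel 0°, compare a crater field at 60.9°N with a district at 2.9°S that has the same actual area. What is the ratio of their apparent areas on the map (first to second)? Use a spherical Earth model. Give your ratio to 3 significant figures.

2.05

Plate carrée maps x = Rλ, y = Rφ. The meridian scale is h = 1 and the parallel scale is k = 1/cos φ = sec φ.
Areal scale at 60.9°: h·k = 1.000 × 2.056 = 2.056.
Areal scale at 2.9°: h·k = 1.000 × 1.001 = 1.001.
Ratio = 2.056/1.001 ≈ 2.05.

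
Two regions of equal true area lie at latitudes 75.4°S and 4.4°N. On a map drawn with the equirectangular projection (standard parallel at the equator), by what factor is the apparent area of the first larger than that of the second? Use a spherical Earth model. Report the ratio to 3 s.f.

For the equirectangular projection with φ₀ = 0 (plate carrée), h = 1 along meridians and k = sec φ along parallels.
Areal scale at 75.4°: h·k = 1.000 × 3.967 = 3.967.
Areal scale at 4.4°: h·k = 1.000 × 1.003 = 1.003.
Ratio = 3.967/1.003 ≈ 3.96.

3.96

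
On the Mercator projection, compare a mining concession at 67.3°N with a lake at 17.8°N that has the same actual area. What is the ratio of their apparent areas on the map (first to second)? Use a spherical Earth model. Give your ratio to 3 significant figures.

6.09

On Mercator, area is exaggerated by sec²φ = 1/cos²φ.
At 67.3°: sec²(67.3°) = 1/0.3859² = 6.715.
At 17.8°: sec²(17.8°) = 1/0.9521² = 1.103.
Ratio = 6.715/1.103 = cos²(17.8°)/cos²(67.3°) ≈ 6.09.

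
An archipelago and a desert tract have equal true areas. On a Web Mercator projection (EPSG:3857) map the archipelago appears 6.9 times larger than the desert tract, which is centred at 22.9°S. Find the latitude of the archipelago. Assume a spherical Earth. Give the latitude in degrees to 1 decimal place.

69.5°

For equal true areas on Mercator, apparent areas scale as sec²φ, so the ratio is cos²φ₂ / cos²φ₁.
cos²φ₂ / cos²φ₁ = 6.9  ⇒  cos φ₁ = cos 22.9° / √6.9 = 0.9212/2.627 = 0.3507.
φ₁ = arccos(0.3507) ≈ 69.5°.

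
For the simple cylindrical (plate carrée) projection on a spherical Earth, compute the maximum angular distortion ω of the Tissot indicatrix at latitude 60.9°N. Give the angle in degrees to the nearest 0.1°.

40.4°

Plate carrée maps x = Rλ, y = Rφ. The meridian scale is h = 1 and the parallel scale is k = 1/cos φ = sec φ.
At 60.9°: h = 1.000, k = 2.056; principal scales a = 2.056, b = 1.000.
sin(ω/2) = (a − b)/(a + b) = 1.056/3.056 = 0.3456, so ω = 2 arcsin(0.3456) ≈ 40.4°.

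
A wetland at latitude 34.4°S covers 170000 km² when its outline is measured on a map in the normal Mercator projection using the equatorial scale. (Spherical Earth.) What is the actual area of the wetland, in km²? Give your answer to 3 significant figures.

116000 km²

For Mercator, h = k = sec φ (a conformal cylindrical projection has a single point scale, 1/cos φ).
Areal scale = k² = sec²φ = 1/cos²(34.4°) = 1/0.8251² = 1.469.
True area = apparent / (areal scale) = 170000 / 1.469 ≈ 116000 km².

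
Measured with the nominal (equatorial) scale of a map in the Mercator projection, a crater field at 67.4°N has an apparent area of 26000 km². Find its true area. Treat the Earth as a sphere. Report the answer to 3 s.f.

3840 km²

The Mercator projection is conformal; its linear scale factor is the same in every direction and equals sec φ = 1/cos φ.
Areal scale = k² = sec²φ = 1/cos²(67.4°) = 1/0.3843² = 6.771.
True area = apparent / (areal scale) = 26000 / 6.771 ≈ 3840 km².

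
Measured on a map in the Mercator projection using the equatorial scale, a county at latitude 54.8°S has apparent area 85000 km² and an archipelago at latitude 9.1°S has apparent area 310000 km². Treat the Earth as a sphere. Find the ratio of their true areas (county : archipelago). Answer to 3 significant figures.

0.0934

Mercator's areal exaggeration is sec²φ; hence true area = (apparent area) · cos²φ.
True area of county: 85000 × cos²(54.8°) = 85000 × 0.3323 = 28240 km².
True area of archipelago: 310000 × cos²(9.1°) = 310000 × 0.9750 = 302200 km².
Ratio = 28240 / 302200 ≈ 0.0934.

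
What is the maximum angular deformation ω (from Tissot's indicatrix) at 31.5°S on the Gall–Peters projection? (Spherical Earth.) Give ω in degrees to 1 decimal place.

21.3°

Gall–Peters is a cylindrical equal-area projection with standard parallels at ±45°. Cylindrical equal-area (φ₀ = 45°): h = cos φ / cos 45° along meridians, k = cos 45° / cos φ along parallels; h·k = 1.
At 31.5°: h = 1.206, k = 0.8293; principal scales a = 1.206, b = 0.8293.
sin(ω/2) = (a − b)/(a + b) = 0.3765/2.035 = 0.1850, so ω = 2 arcsin(0.1850) ≈ 21.3°.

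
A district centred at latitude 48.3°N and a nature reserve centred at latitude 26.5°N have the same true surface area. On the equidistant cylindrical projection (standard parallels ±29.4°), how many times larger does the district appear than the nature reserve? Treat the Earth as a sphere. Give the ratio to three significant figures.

1.35

With standard parallel φ₀ = 29.4°, the equirectangular projection gives x = Rλ cos φ₀, y = Rφ, so h = 1 and k = cos 29.4° / cos φ.
Areal scale at 48.3°: h·k = 1.000 × 1.310 = 1.310.
Areal scale at 26.5°: h·k = 1.000 × 0.9735 = 0.9735.
Ratio = 1.310/0.9735 ≈ 1.35.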